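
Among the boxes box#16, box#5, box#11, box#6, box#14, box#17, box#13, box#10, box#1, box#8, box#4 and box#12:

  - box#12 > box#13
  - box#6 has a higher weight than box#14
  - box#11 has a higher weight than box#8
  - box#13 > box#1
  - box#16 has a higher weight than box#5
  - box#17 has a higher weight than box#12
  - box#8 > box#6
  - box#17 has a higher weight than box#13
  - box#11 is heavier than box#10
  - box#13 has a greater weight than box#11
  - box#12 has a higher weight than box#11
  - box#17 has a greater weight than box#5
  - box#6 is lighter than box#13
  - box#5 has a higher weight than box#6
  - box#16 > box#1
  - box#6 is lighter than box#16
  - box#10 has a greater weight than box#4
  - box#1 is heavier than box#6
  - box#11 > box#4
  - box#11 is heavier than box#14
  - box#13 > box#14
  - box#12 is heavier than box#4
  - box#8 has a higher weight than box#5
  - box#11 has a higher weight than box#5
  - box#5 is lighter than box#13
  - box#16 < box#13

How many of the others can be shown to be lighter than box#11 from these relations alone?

6

From box#11 the given relations immediately reach box#4, box#14, box#5, box#10, box#8.
From those, box#6 — 6 in total.
No other element is forced below box#11 by the given relations, so the count is 6.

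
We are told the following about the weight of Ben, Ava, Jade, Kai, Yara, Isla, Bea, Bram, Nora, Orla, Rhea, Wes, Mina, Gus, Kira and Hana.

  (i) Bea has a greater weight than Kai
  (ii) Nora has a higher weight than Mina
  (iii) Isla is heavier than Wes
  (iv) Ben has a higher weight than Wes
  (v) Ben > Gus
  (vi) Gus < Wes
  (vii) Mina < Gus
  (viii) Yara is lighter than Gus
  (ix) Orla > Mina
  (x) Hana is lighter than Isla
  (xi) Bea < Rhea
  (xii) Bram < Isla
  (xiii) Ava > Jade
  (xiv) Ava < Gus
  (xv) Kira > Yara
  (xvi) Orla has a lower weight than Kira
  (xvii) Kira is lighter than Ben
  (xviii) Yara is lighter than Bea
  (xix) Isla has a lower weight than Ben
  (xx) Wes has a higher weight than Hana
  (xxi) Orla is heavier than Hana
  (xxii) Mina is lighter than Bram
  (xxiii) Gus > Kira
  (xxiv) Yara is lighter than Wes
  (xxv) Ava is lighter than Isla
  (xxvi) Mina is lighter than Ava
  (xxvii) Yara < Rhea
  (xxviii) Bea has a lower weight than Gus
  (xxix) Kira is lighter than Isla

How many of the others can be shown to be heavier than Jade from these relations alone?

Directly above Jade: Ava.
One step further: Gus, Isla (3 so far).
One step further: Wes, Ben (5 so far).
Nothing else is reachable above Jade; 5 in all.

5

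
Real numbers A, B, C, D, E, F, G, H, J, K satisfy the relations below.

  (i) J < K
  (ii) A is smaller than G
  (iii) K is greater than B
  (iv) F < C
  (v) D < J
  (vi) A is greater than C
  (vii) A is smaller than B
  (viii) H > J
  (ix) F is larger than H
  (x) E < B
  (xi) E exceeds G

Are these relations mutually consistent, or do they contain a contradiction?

The single ordering D < J < H < F < C < A < G < E < B < K satisfies every listed relation, so no contradiction arises.

consistent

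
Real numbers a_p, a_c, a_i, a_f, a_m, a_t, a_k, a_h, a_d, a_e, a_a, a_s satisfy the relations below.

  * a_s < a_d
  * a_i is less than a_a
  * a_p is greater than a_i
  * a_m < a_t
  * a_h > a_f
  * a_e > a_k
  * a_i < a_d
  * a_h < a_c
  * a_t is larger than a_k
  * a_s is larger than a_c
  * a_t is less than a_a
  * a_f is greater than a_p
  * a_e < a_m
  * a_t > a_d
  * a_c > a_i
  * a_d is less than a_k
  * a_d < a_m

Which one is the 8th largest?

The consecutive relations fix a unique order: a_i < a_p < a_f < a_h < a_c < a_s < a_d < a_k < a_e < a_m < a_t < a_a.
The 8th largest is a_c.

a_c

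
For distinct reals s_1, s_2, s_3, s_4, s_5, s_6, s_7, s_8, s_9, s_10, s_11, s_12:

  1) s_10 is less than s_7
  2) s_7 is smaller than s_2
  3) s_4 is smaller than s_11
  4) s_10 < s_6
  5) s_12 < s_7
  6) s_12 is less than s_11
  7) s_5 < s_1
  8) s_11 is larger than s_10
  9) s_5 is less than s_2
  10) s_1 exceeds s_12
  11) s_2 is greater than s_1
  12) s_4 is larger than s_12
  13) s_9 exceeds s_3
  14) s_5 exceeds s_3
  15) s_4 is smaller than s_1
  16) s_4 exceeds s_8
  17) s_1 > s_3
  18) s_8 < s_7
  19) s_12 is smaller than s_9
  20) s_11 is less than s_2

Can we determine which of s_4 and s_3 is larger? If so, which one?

Following every chain through s_3: above s_3 we get s_5, s_9, s_1, s_2.
s_4 is not reached, and no chain runs the other way from s_4 to s_3.
So the given relations leave the order of s_3 and s_4 undetermined.

undetermined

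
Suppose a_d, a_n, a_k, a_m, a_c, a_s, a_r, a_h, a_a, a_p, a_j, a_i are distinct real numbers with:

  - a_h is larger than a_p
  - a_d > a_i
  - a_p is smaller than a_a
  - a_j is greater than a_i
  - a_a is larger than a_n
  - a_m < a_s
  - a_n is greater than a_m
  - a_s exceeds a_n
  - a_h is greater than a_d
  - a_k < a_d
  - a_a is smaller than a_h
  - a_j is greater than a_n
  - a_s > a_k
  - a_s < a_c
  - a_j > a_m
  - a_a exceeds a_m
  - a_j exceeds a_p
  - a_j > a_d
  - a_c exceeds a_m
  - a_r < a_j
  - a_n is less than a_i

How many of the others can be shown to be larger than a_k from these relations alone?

5

From a_k the given relations immediately reach a_d, a_s.
From those, a_c, a_h, a_j — 5 in total.
No other element is forced above a_k by the given relations, so the count is 5.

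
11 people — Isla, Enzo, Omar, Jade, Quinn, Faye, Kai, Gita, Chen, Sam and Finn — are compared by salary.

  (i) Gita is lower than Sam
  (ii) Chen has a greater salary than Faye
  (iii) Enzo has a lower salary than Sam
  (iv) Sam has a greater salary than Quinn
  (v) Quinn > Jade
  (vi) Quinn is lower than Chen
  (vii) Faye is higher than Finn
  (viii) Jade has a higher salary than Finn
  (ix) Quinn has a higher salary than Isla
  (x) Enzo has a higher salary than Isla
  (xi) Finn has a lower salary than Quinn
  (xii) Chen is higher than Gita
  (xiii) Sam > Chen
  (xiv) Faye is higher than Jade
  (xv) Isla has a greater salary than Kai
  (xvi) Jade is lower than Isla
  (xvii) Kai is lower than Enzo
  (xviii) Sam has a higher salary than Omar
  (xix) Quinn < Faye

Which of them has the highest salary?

Finn is not greatest since Finn < Faye; Jade is not greatest since Jade < Quinn; Gita is not greatest since Gita < Chen; Kai is not greatest since Kai < Isla; Isla is not greatest since Isla < Enzo; Omar is not greatest since Omar < Sam; Quinn is not greatest since Quinn < Chen; Faye is not greatest since Faye < Chen; Chen is not greatest since Chen < Sam; Enzo is not greatest since Enzo < Sam.
Only Sam has nothing above it, so Sam is the highest salary.

Sam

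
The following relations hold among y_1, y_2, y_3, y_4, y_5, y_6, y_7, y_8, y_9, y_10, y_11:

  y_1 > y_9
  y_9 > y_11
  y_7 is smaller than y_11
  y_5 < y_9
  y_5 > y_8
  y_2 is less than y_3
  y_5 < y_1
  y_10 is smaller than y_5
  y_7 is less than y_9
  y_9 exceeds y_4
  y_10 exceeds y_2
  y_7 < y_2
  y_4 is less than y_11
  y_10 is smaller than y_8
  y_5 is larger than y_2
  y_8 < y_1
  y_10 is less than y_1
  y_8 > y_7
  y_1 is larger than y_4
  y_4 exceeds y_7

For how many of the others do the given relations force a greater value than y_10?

4

The elements the relations force above y_10 are y_8, y_5, y_9, y_1 — no chain reaches any other.
That is 4.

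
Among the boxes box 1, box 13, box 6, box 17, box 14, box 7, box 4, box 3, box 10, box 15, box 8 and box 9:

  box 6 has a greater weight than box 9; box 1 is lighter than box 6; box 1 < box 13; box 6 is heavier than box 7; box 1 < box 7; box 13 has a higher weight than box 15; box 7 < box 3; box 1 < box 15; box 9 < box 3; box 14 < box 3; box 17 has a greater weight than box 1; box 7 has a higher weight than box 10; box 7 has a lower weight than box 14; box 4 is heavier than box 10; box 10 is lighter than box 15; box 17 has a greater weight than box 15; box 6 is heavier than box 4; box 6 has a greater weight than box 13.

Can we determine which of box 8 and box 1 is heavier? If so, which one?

Following every chain through box 1: above box 1 we get box 7, box 14, box 15, box 3, box 13, box 17, box 6.
box 8 is not reached, and no chain runs the other way from box 8 to box 1.
So the given relations leave the order of box 1 and box 8 undetermined.

undetermined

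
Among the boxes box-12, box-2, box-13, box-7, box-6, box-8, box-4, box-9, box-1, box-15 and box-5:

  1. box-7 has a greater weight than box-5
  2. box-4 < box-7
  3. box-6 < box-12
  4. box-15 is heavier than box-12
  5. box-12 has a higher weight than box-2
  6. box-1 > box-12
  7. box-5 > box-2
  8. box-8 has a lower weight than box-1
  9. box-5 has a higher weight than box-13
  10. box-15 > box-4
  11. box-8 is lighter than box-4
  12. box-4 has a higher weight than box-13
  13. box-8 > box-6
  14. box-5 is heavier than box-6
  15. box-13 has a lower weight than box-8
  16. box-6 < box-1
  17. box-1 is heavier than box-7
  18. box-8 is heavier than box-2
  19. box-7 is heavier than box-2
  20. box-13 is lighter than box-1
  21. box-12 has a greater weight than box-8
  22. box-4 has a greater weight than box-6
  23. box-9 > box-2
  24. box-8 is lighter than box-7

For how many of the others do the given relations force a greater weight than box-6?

7

Directly above box-6: box-8, box-4, box-5, box-12, box-1.
One step further: box-7, box-15 (7 so far).
Nothing else is reachable above box-6; 7 in all.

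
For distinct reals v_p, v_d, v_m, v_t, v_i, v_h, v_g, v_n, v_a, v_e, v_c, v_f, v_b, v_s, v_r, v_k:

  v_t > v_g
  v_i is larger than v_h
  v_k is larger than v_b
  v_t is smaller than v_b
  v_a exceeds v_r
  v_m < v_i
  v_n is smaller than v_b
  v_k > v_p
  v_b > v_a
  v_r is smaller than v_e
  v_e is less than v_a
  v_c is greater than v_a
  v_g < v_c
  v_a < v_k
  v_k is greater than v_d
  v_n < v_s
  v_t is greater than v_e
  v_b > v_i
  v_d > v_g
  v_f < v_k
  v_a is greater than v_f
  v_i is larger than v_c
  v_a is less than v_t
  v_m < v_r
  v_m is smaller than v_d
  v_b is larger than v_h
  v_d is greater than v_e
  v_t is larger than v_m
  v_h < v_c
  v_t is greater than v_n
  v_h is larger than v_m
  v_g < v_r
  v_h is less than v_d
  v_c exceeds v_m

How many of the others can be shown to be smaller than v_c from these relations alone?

From v_c the given relations immediately reach v_m, v_h, v_g, v_a.
From those, v_r, v_e, v_f — 7 in total.
No other element is forced below v_c by the given relations, so the count is 7.

7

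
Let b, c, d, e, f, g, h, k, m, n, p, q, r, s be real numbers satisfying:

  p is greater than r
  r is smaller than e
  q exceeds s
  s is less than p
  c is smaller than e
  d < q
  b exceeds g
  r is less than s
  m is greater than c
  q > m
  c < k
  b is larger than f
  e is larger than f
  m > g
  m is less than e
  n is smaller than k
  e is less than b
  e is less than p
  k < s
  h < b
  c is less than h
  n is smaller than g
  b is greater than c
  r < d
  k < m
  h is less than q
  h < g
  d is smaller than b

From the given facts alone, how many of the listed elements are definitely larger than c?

9

The elements the relations force above c are k, h, g, s, m, e, q, p, b — no chain reaches any other.
That is 9.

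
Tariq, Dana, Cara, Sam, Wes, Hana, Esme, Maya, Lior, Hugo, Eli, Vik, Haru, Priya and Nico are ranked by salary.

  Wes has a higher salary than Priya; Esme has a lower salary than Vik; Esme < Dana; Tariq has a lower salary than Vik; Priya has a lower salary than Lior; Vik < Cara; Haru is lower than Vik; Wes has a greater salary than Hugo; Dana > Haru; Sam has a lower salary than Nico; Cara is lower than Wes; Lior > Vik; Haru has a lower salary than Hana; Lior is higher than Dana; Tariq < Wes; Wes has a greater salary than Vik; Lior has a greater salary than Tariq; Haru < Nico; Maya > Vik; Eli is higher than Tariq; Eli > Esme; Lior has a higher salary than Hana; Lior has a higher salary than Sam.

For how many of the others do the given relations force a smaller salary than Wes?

7

Directly below Wes: Tariq, Priya, Hugo, Vik, Cara.
One step further: Haru, Esme (7 so far).
No other element is forced below Wes by the given relations, so the count is 7.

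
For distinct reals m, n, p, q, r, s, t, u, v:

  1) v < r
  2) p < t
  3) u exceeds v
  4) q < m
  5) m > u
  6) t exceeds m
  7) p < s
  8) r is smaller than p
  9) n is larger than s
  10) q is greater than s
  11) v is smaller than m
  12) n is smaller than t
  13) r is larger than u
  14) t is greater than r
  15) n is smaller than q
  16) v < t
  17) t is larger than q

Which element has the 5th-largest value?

The consecutive relations fix a unique order: v < u < r < p < s < n < q < m < t.
Counting 5 from the largest end gives s.

s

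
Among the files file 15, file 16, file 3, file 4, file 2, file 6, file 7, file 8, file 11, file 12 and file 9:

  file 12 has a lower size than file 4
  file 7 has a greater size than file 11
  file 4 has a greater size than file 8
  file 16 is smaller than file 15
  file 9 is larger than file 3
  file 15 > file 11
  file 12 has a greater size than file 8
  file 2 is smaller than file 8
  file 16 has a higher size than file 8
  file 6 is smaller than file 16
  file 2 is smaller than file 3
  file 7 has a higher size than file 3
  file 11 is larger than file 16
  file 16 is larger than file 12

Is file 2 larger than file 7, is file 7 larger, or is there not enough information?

file 7

file 2 < file 8 and file 8 < file 12 give file 2 < file 12.
With file 12 < file 16: file 2 < file 8 < file 12 < file 16.
With file 16 < file 11: file 2 < file 8 < file 12 < file 16 < file 11.
With file 11 < file 7: file 2 < file 8 < file 12 < file 16 < file 11 < file 7.
So file 7 is larger.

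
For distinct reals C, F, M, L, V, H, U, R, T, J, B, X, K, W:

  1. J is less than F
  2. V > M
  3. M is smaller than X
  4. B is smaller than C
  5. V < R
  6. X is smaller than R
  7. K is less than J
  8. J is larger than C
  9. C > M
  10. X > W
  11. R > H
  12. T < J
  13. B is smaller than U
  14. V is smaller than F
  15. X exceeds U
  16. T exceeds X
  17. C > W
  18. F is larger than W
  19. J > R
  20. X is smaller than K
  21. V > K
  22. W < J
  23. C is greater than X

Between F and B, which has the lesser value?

B

B < U and U < X give B < X.
Then X < K extends the chain to K.
With K < V: B < U < X < K < V.
With V < R: B < U < X < K < V < R.
With R < J: B < U < X < K < V < R < J.
With J < F: B < U < X < K < V < R < J < F.
So B < F; B is the smaller of the two.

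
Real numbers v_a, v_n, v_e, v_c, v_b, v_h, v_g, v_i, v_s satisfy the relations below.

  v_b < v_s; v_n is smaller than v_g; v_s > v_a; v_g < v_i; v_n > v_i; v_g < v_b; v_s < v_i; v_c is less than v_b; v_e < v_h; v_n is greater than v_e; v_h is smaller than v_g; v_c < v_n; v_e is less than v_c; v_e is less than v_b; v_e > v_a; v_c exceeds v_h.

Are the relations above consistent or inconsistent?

Chaining the given relations yields v_n < v_g < v_b < v_s < v_i, so v_n < v_i. But one relation states v_i < v_n. These cannot both hold.

inconsistent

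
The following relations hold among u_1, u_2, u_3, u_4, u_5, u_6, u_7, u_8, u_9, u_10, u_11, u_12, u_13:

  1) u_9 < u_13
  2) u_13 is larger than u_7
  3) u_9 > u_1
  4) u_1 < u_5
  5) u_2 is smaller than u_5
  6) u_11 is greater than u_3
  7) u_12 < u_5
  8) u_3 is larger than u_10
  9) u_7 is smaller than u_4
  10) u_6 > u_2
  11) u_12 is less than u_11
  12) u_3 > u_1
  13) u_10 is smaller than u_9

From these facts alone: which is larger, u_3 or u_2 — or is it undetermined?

undetermined

Following every chain through u_2: above u_2 we get u_6, u_5.
u_3 is not reached, and no chain runs the other way from u_3 to u_2.
So the given relations leave the order of u_2 and u_3 undetermined.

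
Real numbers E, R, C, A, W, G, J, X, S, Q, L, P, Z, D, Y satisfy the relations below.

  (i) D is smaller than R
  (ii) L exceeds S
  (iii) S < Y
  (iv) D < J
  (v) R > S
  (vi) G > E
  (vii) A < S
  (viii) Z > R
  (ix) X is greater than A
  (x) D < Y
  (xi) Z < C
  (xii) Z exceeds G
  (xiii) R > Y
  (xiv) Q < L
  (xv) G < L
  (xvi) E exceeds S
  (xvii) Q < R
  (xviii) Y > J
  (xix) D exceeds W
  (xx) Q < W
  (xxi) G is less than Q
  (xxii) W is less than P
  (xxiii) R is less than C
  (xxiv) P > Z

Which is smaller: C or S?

S

The relevant relations are S < E; E < G; G < Q; Q < W; W < D; D < J; J < Y; Y < R; R < Z; Z < C.
Chaining these gives S < E < G < Q < W < D < J < Y < R < Z < C.
So S < C; S is the smaller of the two.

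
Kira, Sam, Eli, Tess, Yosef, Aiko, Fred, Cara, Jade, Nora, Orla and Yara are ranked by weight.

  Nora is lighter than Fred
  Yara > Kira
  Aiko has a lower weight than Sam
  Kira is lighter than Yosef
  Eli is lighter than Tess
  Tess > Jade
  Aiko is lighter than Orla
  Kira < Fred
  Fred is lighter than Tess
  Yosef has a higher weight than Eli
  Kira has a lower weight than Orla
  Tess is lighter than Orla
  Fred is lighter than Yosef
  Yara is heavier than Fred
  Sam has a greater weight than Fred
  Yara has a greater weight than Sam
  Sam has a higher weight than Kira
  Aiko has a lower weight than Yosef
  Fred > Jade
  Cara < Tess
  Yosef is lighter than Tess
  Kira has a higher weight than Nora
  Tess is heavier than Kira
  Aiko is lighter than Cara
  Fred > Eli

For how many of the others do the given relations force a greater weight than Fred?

5

Directly above Fred: Yosef, Sam, Tess, Yara.
One step further: Orla (5 so far).
No other element is forced above Fred by the given relations, so the count is 5.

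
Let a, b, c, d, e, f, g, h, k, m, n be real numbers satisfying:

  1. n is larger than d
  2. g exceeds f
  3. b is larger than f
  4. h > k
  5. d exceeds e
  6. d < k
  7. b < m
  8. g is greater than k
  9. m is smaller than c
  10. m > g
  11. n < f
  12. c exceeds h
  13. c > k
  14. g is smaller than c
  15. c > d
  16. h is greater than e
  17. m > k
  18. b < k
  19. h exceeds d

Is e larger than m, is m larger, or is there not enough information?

m

Following the relations from e: e < d < n < f < b < k < g < m.
So m is larger.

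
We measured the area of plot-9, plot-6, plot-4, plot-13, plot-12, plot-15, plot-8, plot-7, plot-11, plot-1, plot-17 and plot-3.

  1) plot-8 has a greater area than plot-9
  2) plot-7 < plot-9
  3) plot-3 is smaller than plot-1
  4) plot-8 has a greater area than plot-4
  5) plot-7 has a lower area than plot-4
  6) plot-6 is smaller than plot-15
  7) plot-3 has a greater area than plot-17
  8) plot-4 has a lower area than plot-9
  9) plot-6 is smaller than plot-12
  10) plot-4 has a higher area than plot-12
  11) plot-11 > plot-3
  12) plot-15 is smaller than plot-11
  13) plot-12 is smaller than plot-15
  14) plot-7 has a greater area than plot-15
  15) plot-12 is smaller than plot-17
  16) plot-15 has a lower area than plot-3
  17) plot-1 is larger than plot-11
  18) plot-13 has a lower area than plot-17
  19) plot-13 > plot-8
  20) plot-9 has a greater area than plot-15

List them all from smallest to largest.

Each adjacent pair is fixed by a given relation: plot-6 < plot-12; plot-12 < plot-15; plot-15 < plot-7; plot-7 < plot-4; plot-4 < plot-9; plot-9 < plot-8; plot-8 < plot-13; plot-13 < plot-17; plot-17 < plot-3; plot-3 < plot-11; plot-11 < plot-1. Chaining them end to end gives the full order.

plot-6 < plot-12 < plot-15 < plot-7 < plot-4 < plot-9 < plot-8 < plot-13 < plot-17 < plot-3 < plot-11 < plot-1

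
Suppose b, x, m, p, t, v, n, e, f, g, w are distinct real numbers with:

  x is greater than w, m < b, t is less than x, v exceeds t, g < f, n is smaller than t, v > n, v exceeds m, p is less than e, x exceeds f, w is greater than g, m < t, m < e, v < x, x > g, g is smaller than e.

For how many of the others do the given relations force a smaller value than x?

The elements the relations force below x are n, g, f, w, m, t, v — no chain reaches any other.
That is 7.

7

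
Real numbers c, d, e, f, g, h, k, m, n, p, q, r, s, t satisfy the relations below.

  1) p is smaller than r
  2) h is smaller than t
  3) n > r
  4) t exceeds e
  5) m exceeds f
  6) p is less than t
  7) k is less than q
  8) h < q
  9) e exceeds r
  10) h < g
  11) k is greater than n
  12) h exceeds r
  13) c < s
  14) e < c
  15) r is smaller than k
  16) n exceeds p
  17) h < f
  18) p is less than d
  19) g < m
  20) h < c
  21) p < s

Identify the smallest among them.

Chaining upward from p: directly above it, r, d, t, n, s; then h, e, k; then g, f, c, q; then m.
That covers every other element, and nothing is given below p, so p is the smallest.

p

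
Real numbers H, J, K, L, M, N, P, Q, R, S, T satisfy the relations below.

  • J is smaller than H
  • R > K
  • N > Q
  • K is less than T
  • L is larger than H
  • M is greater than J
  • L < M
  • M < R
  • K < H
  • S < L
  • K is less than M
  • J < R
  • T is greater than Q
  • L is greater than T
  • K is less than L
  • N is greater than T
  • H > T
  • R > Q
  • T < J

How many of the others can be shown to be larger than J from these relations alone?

Directly above J: H, M, R.
One step further: L (4 so far).
Nothing else is reachable above J; 4 in all.

4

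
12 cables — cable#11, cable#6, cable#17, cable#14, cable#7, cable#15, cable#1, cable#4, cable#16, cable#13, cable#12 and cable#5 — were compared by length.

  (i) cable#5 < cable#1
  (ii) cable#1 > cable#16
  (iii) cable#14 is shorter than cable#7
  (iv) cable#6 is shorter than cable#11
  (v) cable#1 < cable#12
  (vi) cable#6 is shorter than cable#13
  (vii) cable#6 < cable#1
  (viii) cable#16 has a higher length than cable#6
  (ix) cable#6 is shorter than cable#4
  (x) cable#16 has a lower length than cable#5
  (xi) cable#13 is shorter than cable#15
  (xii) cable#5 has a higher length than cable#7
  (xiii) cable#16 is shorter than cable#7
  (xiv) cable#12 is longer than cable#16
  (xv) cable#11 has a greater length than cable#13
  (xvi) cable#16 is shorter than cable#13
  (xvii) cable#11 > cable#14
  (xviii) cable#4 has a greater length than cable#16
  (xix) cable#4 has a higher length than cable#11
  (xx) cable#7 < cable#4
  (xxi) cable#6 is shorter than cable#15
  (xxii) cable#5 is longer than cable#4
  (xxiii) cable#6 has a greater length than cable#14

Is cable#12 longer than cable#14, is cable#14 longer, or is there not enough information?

Following the relations from cable#14: cable#14 < cable#6 < cable#16 < cable#13 < cable#11 < cable#4 < cable#5 < cable#1 < cable#12.
So cable#12 is longer.

cable#12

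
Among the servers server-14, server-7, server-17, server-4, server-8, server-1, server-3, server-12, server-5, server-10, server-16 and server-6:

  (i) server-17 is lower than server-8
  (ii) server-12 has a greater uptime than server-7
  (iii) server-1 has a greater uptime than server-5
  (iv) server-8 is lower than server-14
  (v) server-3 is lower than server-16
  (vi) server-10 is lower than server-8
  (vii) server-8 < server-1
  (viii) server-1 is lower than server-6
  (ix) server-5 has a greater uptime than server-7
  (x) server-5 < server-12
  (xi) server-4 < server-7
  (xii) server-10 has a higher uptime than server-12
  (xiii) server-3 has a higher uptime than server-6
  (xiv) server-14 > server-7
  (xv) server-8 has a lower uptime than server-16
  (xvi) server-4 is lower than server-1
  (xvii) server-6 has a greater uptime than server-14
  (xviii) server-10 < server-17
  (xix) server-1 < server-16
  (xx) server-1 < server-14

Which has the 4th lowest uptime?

The consecutive relations fix a unique order: server-4 < server-7 < server-5 < server-12 < server-10 < server-17 < server-8 < server-1 < server-14 < server-6 < server-3 < server-16.
Counting 4 from the smallest end gives server-12.

server-12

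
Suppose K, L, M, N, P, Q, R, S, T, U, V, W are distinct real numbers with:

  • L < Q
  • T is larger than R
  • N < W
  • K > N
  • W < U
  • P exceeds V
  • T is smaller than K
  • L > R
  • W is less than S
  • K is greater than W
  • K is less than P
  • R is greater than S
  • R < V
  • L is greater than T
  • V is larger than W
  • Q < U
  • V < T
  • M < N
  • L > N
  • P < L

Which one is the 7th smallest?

Piecing the relations together gives one ordering: M < N < W < S < R < V < T < K < P < L < Q < U.
Counting 7 from the smallest end gives T.

T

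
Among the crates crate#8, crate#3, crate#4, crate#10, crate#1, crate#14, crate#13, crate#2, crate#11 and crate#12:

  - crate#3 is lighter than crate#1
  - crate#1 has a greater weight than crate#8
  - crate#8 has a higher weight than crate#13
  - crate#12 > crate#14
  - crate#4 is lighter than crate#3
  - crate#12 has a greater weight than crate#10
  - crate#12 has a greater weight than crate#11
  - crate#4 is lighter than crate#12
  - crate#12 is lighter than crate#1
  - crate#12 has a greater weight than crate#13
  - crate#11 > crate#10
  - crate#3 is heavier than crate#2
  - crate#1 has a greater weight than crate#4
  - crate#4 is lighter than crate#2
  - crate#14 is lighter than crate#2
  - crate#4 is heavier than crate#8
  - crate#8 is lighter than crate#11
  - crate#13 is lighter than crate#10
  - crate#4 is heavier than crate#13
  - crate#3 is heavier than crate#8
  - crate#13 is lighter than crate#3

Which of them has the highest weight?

crate#13 is not greatest since crate#13 < crate#10; crate#8 is not greatest since crate#8 < crate#11; crate#10 is not greatest since crate#10 < crate#12; crate#11 is not greatest since crate#11 < crate#12; crate#14 is not greatest since crate#14 < crate#2; crate#4 is not greatest since crate#4 < crate#3; crate#2 is not greatest since crate#2 < crate#3; crate#3 is not greatest since crate#3 < crate#1; crate#12 is not greatest since crate#12 < crate#1.
Only crate#1 has nothing above it, so crate#1 is the highest weight.

crate#1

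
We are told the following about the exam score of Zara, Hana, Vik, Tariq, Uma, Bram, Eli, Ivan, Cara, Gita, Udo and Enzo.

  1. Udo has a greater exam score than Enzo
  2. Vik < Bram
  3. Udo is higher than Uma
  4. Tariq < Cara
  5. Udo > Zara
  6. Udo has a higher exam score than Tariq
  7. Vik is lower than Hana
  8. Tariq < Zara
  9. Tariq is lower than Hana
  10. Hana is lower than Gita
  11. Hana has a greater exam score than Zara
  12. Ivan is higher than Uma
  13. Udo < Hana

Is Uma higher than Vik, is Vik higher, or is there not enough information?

undetermined

Following every chain through Uma: above Uma we get Ivan, Udo, Hana, Gita.
Vik is not reached, and no chain runs the other way from Vik to Uma.
So the given relations leave the order of Uma and Vik undetermined.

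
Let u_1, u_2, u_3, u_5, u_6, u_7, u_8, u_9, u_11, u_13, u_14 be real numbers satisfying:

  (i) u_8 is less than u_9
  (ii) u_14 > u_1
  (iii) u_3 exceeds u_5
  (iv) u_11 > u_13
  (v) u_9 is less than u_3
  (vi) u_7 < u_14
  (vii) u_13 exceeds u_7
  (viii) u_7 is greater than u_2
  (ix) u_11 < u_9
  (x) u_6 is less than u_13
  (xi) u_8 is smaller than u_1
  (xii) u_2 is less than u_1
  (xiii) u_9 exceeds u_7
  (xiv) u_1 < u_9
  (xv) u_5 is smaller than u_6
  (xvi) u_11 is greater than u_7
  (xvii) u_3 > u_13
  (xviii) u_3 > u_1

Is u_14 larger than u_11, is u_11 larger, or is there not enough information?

undetermined

Following every chain through u_11: above u_11 we get u_9, u_3; below u_11 we get u_2, u_7, u_5, u_6, u_13.
u_14 is not reached, and no chain runs the other way from u_14 to u_11.
So the given relations leave the order of u_11 and u_14 undetermined.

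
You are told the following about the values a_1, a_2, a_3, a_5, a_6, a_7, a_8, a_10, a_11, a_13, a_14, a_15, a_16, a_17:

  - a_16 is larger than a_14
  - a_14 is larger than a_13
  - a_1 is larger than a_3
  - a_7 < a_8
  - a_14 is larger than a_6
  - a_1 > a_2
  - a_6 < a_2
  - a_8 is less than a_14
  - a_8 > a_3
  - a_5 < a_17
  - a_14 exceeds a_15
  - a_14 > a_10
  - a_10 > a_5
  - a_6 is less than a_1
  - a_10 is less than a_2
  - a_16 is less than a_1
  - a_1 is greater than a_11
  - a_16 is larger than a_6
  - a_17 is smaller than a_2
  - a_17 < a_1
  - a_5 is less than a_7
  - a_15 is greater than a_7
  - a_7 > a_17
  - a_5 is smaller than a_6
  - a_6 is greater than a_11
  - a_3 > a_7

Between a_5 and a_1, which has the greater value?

a_5 < a_7 and a_7 < a_3 give a_5 < a_3.
With a_3 < a_8: a_5 < a_7 < a_3 < a_8.
With a_8 < a_14: a_5 < a_7 < a_3 < a_8 < a_14.
Then a_14 < a_16 extends the chain to a_16.
With a_16 < a_1: a_5 < a_7 < a_3 < a_8 < a_14 < a_16 < a_1.
So a_5 < a_1; a_1 is the larger of the two.

a_1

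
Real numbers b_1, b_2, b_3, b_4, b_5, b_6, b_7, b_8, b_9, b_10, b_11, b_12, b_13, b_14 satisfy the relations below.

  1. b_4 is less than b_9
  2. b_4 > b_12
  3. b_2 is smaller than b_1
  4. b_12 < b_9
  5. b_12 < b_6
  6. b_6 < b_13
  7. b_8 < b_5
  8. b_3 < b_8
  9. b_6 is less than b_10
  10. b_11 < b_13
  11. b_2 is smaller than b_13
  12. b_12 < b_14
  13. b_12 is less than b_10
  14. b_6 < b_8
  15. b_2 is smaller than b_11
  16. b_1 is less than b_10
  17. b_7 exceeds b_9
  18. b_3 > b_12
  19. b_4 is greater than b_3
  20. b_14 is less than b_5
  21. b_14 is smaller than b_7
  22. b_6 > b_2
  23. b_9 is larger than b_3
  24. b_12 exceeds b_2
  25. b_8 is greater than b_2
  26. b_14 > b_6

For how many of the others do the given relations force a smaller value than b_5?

Directly below b_5: b_14, b_8.
One step further: b_2, b_12, b_6, b_3 (6 so far).
No other element is forced below b_5 by the given relations, so the count is 6.

6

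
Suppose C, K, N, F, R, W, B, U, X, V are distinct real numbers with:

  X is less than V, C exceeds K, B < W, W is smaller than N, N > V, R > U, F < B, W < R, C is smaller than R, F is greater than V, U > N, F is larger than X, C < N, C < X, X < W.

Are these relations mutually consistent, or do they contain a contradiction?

The single ordering K < C < X < V < F < B < W < N < U < R satisfies every listed relation, so no contradiction arises.

consistent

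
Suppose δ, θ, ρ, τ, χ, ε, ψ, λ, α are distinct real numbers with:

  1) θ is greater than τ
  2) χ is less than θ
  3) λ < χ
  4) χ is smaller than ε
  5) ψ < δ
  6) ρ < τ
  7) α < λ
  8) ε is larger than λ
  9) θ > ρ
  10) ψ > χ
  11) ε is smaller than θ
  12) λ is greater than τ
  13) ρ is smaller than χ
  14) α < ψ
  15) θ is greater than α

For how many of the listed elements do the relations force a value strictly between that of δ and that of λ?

2

The relations place λ below δ. An element lies strictly between them when it is forced above λ and also forced below δ.
Above λ: {χ, ε, θ, ψ}. Below δ: {ρ, α, τ, χ, ψ}.
Intersection: {χ, ψ} — 2.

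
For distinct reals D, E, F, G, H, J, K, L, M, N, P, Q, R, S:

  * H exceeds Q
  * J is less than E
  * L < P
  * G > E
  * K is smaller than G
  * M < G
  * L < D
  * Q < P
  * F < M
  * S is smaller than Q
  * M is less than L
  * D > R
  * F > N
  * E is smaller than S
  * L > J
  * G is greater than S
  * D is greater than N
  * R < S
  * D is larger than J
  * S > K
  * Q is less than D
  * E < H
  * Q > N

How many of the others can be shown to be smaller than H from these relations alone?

From H the given relations immediately reach E, Q.
From those, N, J, S — 5 in total.
From those, R, K — 7 in total.
No other element is forced below H by the given relations, so the count is 7.

7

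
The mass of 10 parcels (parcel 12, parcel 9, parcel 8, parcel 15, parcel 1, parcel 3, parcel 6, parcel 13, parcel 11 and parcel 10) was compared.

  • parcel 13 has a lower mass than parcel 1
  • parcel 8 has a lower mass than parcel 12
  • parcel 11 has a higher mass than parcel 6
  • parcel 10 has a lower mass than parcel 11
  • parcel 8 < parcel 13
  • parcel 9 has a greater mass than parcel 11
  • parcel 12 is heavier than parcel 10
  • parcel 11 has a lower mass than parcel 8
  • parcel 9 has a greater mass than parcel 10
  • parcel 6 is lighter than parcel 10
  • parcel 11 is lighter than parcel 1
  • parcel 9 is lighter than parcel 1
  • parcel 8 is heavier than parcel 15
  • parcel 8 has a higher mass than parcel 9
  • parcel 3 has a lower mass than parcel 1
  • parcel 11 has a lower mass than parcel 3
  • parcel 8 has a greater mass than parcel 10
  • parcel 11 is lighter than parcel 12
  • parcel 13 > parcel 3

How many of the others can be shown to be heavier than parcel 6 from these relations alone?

From parcel 6 the given relations immediately reach parcel 10, parcel 11.
From those, parcel 9, parcel 8, parcel 12, parcel 3, parcel 1 — 7 in total.
From those, parcel 13 — 8 in total.
No other element is forced above parcel 6 by the given relations, so the count is 8.

8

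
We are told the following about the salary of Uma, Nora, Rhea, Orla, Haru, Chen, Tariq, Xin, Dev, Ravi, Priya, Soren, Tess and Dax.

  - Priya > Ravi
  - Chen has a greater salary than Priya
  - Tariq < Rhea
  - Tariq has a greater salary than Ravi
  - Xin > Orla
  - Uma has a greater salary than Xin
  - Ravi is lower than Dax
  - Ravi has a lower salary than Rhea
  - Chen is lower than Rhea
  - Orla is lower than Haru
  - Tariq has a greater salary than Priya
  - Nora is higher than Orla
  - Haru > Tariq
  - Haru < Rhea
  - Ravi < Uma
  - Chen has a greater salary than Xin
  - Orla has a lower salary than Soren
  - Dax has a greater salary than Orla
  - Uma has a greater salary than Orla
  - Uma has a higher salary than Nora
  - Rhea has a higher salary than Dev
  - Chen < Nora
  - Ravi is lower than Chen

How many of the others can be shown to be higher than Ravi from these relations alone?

The elements the relations force above Ravi are Priya, Chen, Tariq, Haru, Dax, Nora, Rhea, Uma — no chain reaches any other.
That is 8.

8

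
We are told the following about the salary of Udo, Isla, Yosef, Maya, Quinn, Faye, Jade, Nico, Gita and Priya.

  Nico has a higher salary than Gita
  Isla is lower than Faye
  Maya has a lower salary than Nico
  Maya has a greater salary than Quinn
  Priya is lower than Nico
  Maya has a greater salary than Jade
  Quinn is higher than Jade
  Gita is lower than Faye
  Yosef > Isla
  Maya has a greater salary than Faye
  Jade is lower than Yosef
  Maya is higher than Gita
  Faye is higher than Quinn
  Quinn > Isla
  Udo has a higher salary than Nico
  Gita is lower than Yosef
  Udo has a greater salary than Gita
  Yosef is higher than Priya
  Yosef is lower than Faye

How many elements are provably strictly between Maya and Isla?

The relations place Isla below Maya. An element lies strictly between them when it is forced above Isla and also forced below Maya.
Above Isla: {Quinn, Yosef, Faye, Nico, Udo}. Below Maya: {Gita, Jade, Priya, Quinn, Yosef, Faye}.
Intersection: {Quinn, Yosef, Faye} — 3.

3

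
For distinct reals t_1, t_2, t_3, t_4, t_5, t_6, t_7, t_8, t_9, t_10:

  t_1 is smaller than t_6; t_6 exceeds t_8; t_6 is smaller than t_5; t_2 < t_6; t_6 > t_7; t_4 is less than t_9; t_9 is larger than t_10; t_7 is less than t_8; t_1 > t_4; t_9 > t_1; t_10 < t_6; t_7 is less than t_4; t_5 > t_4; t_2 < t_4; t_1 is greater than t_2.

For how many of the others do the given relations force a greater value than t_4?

Directly above t_4: t_1, t_9, t_5.
One step further: t_6 (4 so far).
No other element is forced above t_4 by the given relations, so the count is 4.

4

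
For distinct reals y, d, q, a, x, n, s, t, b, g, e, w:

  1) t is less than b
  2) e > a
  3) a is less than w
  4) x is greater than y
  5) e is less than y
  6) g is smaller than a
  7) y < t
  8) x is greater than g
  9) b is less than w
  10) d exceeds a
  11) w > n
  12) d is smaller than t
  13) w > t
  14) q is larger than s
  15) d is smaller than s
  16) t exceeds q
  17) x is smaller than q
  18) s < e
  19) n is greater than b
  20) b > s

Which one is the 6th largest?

x

Chaining the given pairs: g < a < d < s < e < y < x < q < t < b < n < w.
The 6th largest is x.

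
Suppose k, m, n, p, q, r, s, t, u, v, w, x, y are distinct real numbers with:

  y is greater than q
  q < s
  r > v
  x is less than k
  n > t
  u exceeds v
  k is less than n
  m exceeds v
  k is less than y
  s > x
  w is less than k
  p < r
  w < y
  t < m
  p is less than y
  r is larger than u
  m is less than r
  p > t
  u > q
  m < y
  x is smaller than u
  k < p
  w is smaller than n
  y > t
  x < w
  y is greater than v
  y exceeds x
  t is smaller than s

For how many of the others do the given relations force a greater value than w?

Directly above w: k, n, y.
One step further: p (4 so far).
One step further: r (5 so far).
No other element is forced above w by the given relations, so the count is 5.

5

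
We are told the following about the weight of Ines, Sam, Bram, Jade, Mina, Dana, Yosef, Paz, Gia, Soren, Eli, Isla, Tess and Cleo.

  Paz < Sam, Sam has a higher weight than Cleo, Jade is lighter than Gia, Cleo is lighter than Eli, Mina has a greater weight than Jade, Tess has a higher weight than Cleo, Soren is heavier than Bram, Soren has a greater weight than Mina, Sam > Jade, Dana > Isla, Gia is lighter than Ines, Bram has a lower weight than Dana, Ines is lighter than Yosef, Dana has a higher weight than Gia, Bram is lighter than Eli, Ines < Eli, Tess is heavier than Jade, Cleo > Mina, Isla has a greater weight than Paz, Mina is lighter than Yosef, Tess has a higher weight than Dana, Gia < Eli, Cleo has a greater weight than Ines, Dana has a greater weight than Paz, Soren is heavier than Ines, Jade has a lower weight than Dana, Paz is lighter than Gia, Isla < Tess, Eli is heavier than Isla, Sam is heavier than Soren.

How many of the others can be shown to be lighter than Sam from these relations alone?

From Sam the given relations immediately reach Paz, Jade, Cleo, Soren.
From those, Bram, Mina, Ines — 7 in total.
From those, Gia — 8 in total.
Nothing else is reachable below Sam; 8 in all.

8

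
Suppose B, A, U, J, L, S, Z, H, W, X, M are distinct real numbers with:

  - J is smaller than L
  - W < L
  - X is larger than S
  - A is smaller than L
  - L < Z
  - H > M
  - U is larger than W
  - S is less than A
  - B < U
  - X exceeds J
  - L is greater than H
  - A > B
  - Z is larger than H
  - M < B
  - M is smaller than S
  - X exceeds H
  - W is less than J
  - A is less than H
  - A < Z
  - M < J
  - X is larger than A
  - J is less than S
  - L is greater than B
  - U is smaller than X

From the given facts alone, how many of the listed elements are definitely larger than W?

From W the given relations immediately reach J, L, U.
From those, S, Z, X — 6 in total.
From those, A — 7 in total.
From those, H — 8 in total.
No other element is forced above W by the given relations, so the count is 8.

8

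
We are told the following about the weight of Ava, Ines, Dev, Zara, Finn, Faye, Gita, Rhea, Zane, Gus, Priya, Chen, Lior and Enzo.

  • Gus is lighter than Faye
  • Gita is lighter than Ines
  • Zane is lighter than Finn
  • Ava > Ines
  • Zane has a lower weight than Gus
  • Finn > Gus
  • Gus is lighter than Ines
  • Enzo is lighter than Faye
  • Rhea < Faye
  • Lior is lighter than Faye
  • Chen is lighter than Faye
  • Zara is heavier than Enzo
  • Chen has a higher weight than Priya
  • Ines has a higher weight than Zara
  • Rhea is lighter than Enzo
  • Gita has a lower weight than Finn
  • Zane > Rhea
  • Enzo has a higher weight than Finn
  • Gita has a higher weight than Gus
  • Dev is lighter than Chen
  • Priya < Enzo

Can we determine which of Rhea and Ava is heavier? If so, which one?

Link the given pairs in sequence: Rhea < Zane; Zane < Gus; Gus < Gita; Gita < Finn; Finn < Enzo; Enzo < Zara; Zara < Ines; Ines < Ava.
Chaining these gives Rhea < Zane < Gus < Gita < Finn < Enzo < Zara < Ines < Ava.
So Ava is heavier.

Ava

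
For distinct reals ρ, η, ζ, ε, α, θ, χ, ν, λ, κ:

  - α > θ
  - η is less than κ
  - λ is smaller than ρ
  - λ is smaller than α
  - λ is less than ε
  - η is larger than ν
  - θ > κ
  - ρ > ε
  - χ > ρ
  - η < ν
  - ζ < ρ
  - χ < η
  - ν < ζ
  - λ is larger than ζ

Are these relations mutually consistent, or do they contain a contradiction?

We have η < ν stated directly, yet also ν < ζ < λ < ε < ρ < χ < η by chaining the others — so ν < η. Contradiction.

inconsistent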